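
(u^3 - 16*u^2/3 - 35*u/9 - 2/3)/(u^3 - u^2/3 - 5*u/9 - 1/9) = (u - 6)/(u - 1)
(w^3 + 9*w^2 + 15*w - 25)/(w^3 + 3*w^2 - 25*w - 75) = (w^2 + 4*w - 5)/(w^2 - 2*w - 15)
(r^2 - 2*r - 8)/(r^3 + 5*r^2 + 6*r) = (r - 4)/(r*(r + 3))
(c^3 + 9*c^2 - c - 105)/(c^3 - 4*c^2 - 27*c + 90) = (c + 7)/(c - 6)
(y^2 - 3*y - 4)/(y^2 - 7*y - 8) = (y - 4)/(y - 8)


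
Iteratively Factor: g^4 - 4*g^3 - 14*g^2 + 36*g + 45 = (g + 3)*(g^3 - 7*g^2 + 7*g + 15) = (g - 5)*(g + 3)*(g^2 - 2*g - 3) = (g - 5)*(g + 1)*(g + 3)*(g - 3)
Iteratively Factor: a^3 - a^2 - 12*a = (a)*(a^2 - a - 12) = a*(a - 4)*(a + 3)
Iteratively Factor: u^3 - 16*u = (u - 4)*(u^2 + 4*u) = u*(u - 4)*(u + 4)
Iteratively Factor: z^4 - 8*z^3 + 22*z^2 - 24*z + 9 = (z - 1)*(z^3 - 7*z^2 + 15*z - 9) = (z - 3)*(z - 1)*(z^2 - 4*z + 3) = (z - 3)^2*(z - 1)*(z - 1)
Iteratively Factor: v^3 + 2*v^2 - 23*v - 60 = (v + 3)*(v^2 - v - 20) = (v - 5)*(v + 3)*(v + 4)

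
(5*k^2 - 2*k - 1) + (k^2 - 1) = 6*k^2 - 2*k - 2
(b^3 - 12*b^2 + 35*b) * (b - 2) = b^4 - 14*b^3 + 59*b^2 - 70*b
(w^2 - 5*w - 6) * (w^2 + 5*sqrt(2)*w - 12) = w^4 - 5*w^3 + 5*sqrt(2)*w^3 - 25*sqrt(2)*w^2 - 18*w^2 - 30*sqrt(2)*w + 60*w + 72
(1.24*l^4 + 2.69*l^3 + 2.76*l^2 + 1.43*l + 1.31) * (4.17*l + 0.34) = 5.1708*l^5 + 11.6389*l^4 + 12.4238*l^3 + 6.9015*l^2 + 5.9489*l + 0.4454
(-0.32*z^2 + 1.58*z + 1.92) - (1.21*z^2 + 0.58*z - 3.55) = -1.53*z^2 + 1.0*z + 5.47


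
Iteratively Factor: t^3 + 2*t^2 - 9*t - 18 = (t - 3)*(t^2 + 5*t + 6) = (t - 3)*(t + 3)*(t + 2)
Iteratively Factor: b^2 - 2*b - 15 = (b + 3)*(b - 5)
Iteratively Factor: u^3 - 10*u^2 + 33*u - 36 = (u - 3)*(u^2 - 7*u + 12) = (u - 3)^2*(u - 4)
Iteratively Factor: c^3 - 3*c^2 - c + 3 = (c - 1)*(c^2 - 2*c - 3) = (c - 3)*(c - 1)*(c + 1)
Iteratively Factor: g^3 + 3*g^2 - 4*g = (g)*(g^2 + 3*g - 4) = g*(g + 4)*(g - 1)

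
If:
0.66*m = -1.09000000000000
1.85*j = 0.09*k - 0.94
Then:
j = 0.0486486486486487*k - 0.508108108108108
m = -1.65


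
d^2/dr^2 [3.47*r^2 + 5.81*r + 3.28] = 6.94000000000000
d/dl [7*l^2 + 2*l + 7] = 14*l + 2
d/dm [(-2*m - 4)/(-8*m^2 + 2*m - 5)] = 2*(-8*m^2 - 32*m + 9)/(64*m^4 - 32*m^3 + 84*m^2 - 20*m + 25)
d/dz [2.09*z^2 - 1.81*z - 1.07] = 4.18*z - 1.81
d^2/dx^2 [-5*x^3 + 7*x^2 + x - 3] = 14 - 30*x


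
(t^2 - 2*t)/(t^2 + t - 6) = t/(t + 3)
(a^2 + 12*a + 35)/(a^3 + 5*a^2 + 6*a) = (a^2 + 12*a + 35)/(a*(a^2 + 5*a + 6))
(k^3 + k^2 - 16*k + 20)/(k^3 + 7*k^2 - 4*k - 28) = (k^2 + 3*k - 10)/(k^2 + 9*k + 14)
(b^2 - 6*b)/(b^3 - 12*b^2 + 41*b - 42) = b*(b - 6)/(b^3 - 12*b^2 + 41*b - 42)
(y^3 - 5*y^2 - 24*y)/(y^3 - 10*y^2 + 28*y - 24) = y*(y^2 - 5*y - 24)/(y^3 - 10*y^2 + 28*y - 24)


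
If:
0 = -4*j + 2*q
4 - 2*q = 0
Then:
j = 1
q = 2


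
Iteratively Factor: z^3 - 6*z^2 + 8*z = (z)*(z^2 - 6*z + 8) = z*(z - 4)*(z - 2)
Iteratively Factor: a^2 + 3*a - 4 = (a + 4)*(a - 1)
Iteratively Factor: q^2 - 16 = (q - 4)*(q + 4)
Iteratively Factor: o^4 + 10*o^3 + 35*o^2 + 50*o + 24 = (o + 4)*(o^3 + 6*o^2 + 11*o + 6) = (o + 2)*(o + 4)*(o^2 + 4*o + 3) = (o + 2)*(o + 3)*(o + 4)*(o + 1)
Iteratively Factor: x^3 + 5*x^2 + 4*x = (x + 4)*(x^2 + x) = x*(x + 4)*(x + 1)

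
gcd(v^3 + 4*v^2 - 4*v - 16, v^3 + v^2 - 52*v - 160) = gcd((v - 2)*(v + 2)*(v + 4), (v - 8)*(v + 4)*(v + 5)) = v + 4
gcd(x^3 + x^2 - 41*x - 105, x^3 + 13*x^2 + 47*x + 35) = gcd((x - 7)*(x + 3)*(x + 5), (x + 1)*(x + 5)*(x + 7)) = x + 5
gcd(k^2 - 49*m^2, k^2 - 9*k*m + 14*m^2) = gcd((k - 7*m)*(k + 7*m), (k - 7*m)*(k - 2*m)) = k - 7*m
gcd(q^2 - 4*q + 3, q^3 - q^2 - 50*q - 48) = 1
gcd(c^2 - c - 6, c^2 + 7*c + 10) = c + 2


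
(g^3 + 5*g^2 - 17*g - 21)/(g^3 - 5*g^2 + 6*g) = (g^2 + 8*g + 7)/(g*(g - 2))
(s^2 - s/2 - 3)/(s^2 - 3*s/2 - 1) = (2*s + 3)/(2*s + 1)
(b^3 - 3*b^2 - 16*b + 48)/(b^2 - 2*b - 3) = (b^2 - 16)/(b + 1)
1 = 1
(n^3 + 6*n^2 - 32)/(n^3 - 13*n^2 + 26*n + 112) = (n^3 + 6*n^2 - 32)/(n^3 - 13*n^2 + 26*n + 112)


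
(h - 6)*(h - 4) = h^2 - 10*h + 24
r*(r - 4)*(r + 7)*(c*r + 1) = c*r^4 + 3*c*r^3 - 28*c*r^2 + r^3 + 3*r^2 - 28*r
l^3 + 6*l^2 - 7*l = l*(l - 1)*(l + 7)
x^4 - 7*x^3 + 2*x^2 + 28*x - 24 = (x - 6)*(x - 2)*(x - 1)*(x + 2)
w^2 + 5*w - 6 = (w - 1)*(w + 6)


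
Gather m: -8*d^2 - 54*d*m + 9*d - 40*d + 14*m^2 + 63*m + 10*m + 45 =-8*d^2 - 31*d + 14*m^2 + m*(73 - 54*d) + 45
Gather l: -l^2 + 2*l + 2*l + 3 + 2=-l^2 + 4*l + 5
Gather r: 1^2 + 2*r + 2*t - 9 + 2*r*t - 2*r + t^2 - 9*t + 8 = 2*r*t + t^2 - 7*t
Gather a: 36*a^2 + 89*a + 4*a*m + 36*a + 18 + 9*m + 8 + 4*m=36*a^2 + a*(4*m + 125) + 13*m + 26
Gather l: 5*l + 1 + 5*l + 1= 10*l + 2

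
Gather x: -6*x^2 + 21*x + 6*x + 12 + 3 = -6*x^2 + 27*x + 15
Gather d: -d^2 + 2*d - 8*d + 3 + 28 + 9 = -d^2 - 6*d + 40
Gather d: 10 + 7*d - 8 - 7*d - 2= 0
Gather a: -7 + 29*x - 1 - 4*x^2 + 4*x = -4*x^2 + 33*x - 8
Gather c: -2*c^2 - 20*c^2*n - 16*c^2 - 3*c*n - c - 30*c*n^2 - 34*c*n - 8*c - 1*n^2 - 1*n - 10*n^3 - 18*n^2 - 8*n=c^2*(-20*n - 18) + c*(-30*n^2 - 37*n - 9) - 10*n^3 - 19*n^2 - 9*n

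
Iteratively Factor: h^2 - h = (h)*(h - 1)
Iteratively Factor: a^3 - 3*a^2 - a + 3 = (a - 1)*(a^2 - 2*a - 3) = (a - 3)*(a - 1)*(a + 1)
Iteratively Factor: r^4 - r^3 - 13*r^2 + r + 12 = (r + 3)*(r^3 - 4*r^2 - r + 4) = (r - 1)*(r + 3)*(r^2 - 3*r - 4) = (r - 1)*(r + 1)*(r + 3)*(r - 4)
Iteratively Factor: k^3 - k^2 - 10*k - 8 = (k - 4)*(k^2 + 3*k + 2) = (k - 4)*(k + 1)*(k + 2)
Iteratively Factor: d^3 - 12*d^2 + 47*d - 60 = (d - 5)*(d^2 - 7*d + 12) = (d - 5)*(d - 3)*(d - 4)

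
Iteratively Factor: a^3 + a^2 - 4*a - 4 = (a + 1)*(a^2 - 4) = (a - 2)*(a + 1)*(a + 2)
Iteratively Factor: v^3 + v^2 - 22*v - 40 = (v + 2)*(v^2 - v - 20) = (v + 2)*(v + 4)*(v - 5)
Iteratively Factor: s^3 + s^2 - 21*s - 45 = (s + 3)*(s^2 - 2*s - 15) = (s - 5)*(s + 3)*(s + 3)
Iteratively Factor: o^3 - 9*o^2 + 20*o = (o - 5)*(o^2 - 4*o) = o*(o - 5)*(o - 4)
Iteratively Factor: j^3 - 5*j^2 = (j)*(j^2 - 5*j) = j*(j - 5)*(j)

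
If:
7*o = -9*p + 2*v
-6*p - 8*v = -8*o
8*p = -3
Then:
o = 63/80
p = -3/8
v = 171/160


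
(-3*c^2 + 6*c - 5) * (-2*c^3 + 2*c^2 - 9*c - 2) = 6*c^5 - 18*c^4 + 49*c^3 - 58*c^2 + 33*c + 10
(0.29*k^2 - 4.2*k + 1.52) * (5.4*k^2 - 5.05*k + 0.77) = 1.566*k^4 - 24.1445*k^3 + 29.6413*k^2 - 10.91*k + 1.1704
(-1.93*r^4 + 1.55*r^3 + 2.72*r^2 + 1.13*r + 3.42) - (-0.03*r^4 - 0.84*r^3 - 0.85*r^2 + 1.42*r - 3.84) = -1.9*r^4 + 2.39*r^3 + 3.57*r^2 - 0.29*r + 7.26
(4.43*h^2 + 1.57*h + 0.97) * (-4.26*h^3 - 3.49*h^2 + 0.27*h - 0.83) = -18.8718*h^5 - 22.1489*h^4 - 8.4154*h^3 - 6.6383*h^2 - 1.0412*h - 0.8051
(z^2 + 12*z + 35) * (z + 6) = z^3 + 18*z^2 + 107*z + 210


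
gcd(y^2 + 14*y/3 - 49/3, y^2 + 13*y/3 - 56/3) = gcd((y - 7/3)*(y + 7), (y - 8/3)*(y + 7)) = y + 7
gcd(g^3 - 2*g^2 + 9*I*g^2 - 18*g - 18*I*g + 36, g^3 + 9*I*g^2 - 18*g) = g^2 + 9*I*g - 18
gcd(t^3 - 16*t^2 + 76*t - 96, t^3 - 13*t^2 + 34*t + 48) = t^2 - 14*t + 48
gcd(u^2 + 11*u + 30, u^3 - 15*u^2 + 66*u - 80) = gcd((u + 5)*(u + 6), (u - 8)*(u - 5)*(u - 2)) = 1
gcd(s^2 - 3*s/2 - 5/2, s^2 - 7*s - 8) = s + 1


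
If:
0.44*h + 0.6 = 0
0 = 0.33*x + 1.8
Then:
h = -1.36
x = -5.45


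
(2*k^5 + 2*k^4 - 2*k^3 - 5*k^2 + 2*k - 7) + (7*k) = 2*k^5 + 2*k^4 - 2*k^3 - 5*k^2 + 9*k - 7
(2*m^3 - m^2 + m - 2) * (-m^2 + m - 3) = -2*m^5 + 3*m^4 - 8*m^3 + 6*m^2 - 5*m + 6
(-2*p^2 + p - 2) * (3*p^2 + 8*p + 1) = -6*p^4 - 13*p^3 - 15*p - 2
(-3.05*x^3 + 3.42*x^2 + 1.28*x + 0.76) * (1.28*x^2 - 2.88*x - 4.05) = -3.904*x^5 + 13.1616*x^4 + 4.1413*x^3 - 16.5646*x^2 - 7.3728*x - 3.078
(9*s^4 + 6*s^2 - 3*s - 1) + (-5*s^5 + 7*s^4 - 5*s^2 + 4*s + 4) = -5*s^5 + 16*s^4 + s^2 + s + 3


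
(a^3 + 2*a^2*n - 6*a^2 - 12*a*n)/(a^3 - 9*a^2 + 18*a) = (a + 2*n)/(a - 3)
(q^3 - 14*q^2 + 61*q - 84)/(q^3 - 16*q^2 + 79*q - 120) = (q^2 - 11*q + 28)/(q^2 - 13*q + 40)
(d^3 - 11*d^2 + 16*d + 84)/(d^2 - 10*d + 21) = (d^2 - 4*d - 12)/(d - 3)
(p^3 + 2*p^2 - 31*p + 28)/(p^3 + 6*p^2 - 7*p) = (p - 4)/p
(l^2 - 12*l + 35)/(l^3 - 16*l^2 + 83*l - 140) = 1/(l - 4)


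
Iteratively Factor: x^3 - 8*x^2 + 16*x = (x)*(x^2 - 8*x + 16) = x*(x - 4)*(x - 4)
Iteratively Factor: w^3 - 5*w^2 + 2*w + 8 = (w - 4)*(w^2 - w - 2) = (w - 4)*(w + 1)*(w - 2)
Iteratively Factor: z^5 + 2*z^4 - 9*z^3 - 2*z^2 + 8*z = (z + 1)*(z^4 + z^3 - 10*z^2 + 8*z) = z*(z + 1)*(z^3 + z^2 - 10*z + 8) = z*(z - 2)*(z + 1)*(z^2 + 3*z - 4) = z*(z - 2)*(z + 1)*(z + 4)*(z - 1)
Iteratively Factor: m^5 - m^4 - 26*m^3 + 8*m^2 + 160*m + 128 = (m + 1)*(m^4 - 2*m^3 - 24*m^2 + 32*m + 128) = (m + 1)*(m + 4)*(m^3 - 6*m^2 + 32) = (m - 4)*(m + 1)*(m + 4)*(m^2 - 2*m - 8) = (m - 4)^2*(m + 1)*(m + 4)*(m + 2)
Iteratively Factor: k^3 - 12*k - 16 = (k + 2)*(k^2 - 2*k - 8) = (k - 4)*(k + 2)*(k + 2)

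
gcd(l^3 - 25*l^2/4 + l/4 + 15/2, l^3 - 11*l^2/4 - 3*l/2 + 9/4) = l + 1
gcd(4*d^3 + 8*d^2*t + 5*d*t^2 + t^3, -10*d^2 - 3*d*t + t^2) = 2*d + t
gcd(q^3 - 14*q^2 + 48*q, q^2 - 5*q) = q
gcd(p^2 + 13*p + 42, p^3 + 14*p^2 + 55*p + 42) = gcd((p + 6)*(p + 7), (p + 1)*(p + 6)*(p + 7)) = p^2 + 13*p + 42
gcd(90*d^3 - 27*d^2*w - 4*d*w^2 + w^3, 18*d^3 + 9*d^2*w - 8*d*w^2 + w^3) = 18*d^2 - 9*d*w + w^2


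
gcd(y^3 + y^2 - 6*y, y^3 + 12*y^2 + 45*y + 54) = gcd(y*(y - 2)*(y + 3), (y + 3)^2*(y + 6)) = y + 3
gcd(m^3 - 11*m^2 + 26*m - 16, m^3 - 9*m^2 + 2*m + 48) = m - 8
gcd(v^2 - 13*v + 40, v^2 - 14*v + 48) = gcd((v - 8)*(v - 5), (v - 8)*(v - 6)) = v - 8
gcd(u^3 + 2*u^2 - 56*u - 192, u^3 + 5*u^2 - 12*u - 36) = u + 6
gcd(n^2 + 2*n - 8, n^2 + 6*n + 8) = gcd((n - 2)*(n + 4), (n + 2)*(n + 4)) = n + 4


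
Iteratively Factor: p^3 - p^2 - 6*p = (p)*(p^2 - p - 6) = p*(p - 3)*(p + 2)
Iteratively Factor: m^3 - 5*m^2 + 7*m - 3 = (m - 1)*(m^2 - 4*m + 3) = (m - 1)^2*(m - 3)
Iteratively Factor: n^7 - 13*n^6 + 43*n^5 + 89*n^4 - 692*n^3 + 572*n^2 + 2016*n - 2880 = (n - 4)*(n^6 - 9*n^5 + 7*n^4 + 117*n^3 - 224*n^2 - 324*n + 720) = (n - 4)^2*(n^5 - 5*n^4 - 13*n^3 + 65*n^2 + 36*n - 180) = (n - 5)*(n - 4)^2*(n^4 - 13*n^2 + 36) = (n - 5)*(n - 4)^2*(n - 3)*(n^3 + 3*n^2 - 4*n - 12) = (n - 5)*(n - 4)^2*(n - 3)*(n - 2)*(n^2 + 5*n + 6) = (n - 5)*(n - 4)^2*(n - 3)*(n - 2)*(n + 2)*(n + 3)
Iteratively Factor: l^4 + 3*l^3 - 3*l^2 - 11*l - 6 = (l - 2)*(l^3 + 5*l^2 + 7*l + 3) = (l - 2)*(l + 1)*(l^2 + 4*l + 3) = (l - 2)*(l + 1)*(l + 3)*(l + 1)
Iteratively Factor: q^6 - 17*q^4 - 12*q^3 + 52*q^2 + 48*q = (q)*(q^5 - 17*q^3 - 12*q^2 + 52*q + 48) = q*(q + 3)*(q^4 - 3*q^3 - 8*q^2 + 12*q + 16) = q*(q - 2)*(q + 3)*(q^3 - q^2 - 10*q - 8) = q*(q - 2)*(q + 1)*(q + 3)*(q^2 - 2*q - 8) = q*(q - 4)*(q - 2)*(q + 1)*(q + 3)*(q + 2)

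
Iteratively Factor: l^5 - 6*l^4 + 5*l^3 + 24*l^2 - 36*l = (l - 2)*(l^4 - 4*l^3 - 3*l^2 + 18*l) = (l - 3)*(l - 2)*(l^3 - l^2 - 6*l) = l*(l - 3)*(l - 2)*(l^2 - l - 6) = l*(l - 3)*(l - 2)*(l + 2)*(l - 3)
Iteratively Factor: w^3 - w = (w + 1)*(w^2 - w) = w*(w + 1)*(w - 1)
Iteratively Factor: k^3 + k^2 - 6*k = (k)*(k^2 + k - 6) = k*(k - 2)*(k + 3)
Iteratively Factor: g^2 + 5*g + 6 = (g + 2)*(g + 3)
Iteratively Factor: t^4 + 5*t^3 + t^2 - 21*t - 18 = (t + 3)*(t^3 + 2*t^2 - 5*t - 6) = (t - 2)*(t + 3)*(t^2 + 4*t + 3) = (t - 2)*(t + 3)^2*(t + 1)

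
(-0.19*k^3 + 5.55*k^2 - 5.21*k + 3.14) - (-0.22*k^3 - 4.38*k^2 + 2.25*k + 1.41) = 0.03*k^3 + 9.93*k^2 - 7.46*k + 1.73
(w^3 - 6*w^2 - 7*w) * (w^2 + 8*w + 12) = w^5 + 2*w^4 - 43*w^3 - 128*w^2 - 84*w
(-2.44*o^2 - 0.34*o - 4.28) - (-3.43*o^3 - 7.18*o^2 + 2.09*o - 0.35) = 3.43*o^3 + 4.74*o^2 - 2.43*o - 3.93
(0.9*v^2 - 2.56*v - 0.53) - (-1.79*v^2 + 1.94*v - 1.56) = 2.69*v^2 - 4.5*v + 1.03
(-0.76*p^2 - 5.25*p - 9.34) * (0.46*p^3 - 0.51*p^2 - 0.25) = -0.3496*p^5 - 2.0274*p^4 - 1.6189*p^3 + 4.9534*p^2 + 1.3125*p + 2.335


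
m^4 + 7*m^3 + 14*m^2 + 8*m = m*(m + 1)*(m + 2)*(m + 4)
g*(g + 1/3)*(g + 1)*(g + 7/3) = g^4 + 11*g^3/3 + 31*g^2/9 + 7*g/9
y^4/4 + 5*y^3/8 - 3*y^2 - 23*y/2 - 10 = (y/4 + 1/2)*(y - 4)*(y + 2)*(y + 5/2)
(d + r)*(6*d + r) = 6*d^2 + 7*d*r + r^2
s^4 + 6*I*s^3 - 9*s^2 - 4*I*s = s*(s + I)^2*(s + 4*I)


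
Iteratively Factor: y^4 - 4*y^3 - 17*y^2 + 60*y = (y - 3)*(y^3 - y^2 - 20*y) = y*(y - 3)*(y^2 - y - 20) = y*(y - 5)*(y - 3)*(y + 4)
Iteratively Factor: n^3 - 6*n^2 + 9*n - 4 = (n - 4)*(n^2 - 2*n + 1) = (n - 4)*(n - 1)*(n - 1)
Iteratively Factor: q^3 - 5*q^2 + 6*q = (q - 2)*(q^2 - 3*q) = (q - 3)*(q - 2)*(q)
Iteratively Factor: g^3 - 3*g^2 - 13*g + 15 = (g - 5)*(g^2 + 2*g - 3) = (g - 5)*(g + 3)*(g - 1)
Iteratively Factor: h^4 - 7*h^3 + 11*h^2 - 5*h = (h - 1)*(h^3 - 6*h^2 + 5*h) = (h - 1)^2*(h^2 - 5*h) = h*(h - 1)^2*(h - 5)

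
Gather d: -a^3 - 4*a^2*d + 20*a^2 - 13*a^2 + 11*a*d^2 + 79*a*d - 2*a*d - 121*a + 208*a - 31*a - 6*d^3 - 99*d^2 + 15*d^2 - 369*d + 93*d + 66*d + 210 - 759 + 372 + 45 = -a^3 + 7*a^2 + 56*a - 6*d^3 + d^2*(11*a - 84) + d*(-4*a^2 + 77*a - 210) - 132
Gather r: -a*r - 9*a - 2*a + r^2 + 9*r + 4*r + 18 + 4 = -11*a + r^2 + r*(13 - a) + 22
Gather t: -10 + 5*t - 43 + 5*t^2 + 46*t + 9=5*t^2 + 51*t - 44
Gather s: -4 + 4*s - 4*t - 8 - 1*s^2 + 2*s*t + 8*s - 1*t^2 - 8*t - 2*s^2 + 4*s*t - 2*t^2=-3*s^2 + s*(6*t + 12) - 3*t^2 - 12*t - 12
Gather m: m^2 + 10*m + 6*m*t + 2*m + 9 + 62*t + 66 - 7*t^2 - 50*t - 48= m^2 + m*(6*t + 12) - 7*t^2 + 12*t + 27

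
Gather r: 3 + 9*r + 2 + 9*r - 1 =18*r + 4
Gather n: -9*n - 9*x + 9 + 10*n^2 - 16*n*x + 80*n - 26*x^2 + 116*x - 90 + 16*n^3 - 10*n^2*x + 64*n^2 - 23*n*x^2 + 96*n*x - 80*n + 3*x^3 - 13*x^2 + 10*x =16*n^3 + n^2*(74 - 10*x) + n*(-23*x^2 + 80*x - 9) + 3*x^3 - 39*x^2 + 117*x - 81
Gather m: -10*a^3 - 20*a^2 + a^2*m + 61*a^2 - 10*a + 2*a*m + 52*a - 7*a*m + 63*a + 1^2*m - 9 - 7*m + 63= -10*a^3 + 41*a^2 + 105*a + m*(a^2 - 5*a - 6) + 54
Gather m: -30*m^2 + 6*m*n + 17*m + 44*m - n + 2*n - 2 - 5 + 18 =-30*m^2 + m*(6*n + 61) + n + 11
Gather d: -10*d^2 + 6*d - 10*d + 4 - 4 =-10*d^2 - 4*d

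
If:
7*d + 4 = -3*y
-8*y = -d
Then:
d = -32/59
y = -4/59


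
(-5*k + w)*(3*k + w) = -15*k^2 - 2*k*w + w^2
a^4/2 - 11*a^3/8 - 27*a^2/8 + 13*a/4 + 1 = (a/2 + 1)*(a - 4)*(a - 1)*(a + 1/4)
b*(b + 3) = b^2 + 3*b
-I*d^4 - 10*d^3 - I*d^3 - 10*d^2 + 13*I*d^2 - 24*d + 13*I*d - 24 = (d - 8*I)*(d - 3*I)*(d + I)*(-I*d - I)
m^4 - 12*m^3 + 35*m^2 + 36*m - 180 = (m - 6)*(m - 5)*(m - 3)*(m + 2)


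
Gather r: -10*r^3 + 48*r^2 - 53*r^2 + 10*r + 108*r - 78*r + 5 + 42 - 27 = -10*r^3 - 5*r^2 + 40*r + 20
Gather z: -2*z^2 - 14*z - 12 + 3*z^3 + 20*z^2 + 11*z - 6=3*z^3 + 18*z^2 - 3*z - 18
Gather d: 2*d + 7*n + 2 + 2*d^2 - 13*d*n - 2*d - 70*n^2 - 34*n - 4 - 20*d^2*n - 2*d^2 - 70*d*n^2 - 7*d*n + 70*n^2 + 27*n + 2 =-20*d^2*n + d*(-70*n^2 - 20*n)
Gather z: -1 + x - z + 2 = x - z + 1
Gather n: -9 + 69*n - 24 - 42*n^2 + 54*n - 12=-42*n^2 + 123*n - 45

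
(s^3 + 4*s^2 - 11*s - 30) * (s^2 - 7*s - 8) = s^5 - 3*s^4 - 47*s^3 + 15*s^2 + 298*s + 240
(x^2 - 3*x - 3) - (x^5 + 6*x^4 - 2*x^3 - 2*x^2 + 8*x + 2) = -x^5 - 6*x^4 + 2*x^3 + 3*x^2 - 11*x - 5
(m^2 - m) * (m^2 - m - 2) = m^4 - 2*m^3 - m^2 + 2*m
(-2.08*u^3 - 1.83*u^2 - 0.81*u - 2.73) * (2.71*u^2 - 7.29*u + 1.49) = -5.6368*u^5 + 10.2039*u^4 + 8.0464*u^3 - 4.2201*u^2 + 18.6948*u - 4.0677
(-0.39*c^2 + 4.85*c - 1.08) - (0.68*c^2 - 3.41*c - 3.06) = -1.07*c^2 + 8.26*c + 1.98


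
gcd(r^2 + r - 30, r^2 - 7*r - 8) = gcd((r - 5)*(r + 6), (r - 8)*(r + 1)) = 1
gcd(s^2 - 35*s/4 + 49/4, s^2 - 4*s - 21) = s - 7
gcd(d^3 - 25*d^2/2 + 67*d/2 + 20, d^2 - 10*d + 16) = d - 8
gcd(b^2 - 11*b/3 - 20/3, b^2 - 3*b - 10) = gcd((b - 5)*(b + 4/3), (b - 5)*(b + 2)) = b - 5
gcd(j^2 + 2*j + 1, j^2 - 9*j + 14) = 1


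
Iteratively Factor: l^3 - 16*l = (l)*(l^2 - 16) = l*(l + 4)*(l - 4)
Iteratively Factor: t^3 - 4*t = (t)*(t^2 - 4) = t*(t + 2)*(t - 2)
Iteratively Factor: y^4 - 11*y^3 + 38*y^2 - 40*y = (y - 5)*(y^3 - 6*y^2 + 8*y) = y*(y - 5)*(y^2 - 6*y + 8) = y*(y - 5)*(y - 4)*(y - 2)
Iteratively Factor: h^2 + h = (h + 1)*(h)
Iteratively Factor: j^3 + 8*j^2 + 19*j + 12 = (j + 1)*(j^2 + 7*j + 12) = (j + 1)*(j + 3)*(j + 4)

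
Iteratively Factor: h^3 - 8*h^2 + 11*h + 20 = (h - 5)*(h^2 - 3*h - 4) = (h - 5)*(h + 1)*(h - 4)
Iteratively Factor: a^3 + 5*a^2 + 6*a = (a + 2)*(a^2 + 3*a) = a*(a + 2)*(a + 3)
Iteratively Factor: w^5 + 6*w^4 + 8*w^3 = (w)*(w^4 + 6*w^3 + 8*w^2) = w^2*(w^3 + 6*w^2 + 8*w) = w^3*(w^2 + 6*w + 8) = w^3*(w + 2)*(w + 4)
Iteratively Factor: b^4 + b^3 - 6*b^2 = (b + 3)*(b^3 - 2*b^2) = b*(b + 3)*(b^2 - 2*b) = b*(b - 2)*(b + 3)*(b)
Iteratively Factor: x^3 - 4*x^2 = (x)*(x^2 - 4*x) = x^2*(x - 4)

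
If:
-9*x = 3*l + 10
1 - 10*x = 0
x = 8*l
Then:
No Solution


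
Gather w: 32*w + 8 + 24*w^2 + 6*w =24*w^2 + 38*w + 8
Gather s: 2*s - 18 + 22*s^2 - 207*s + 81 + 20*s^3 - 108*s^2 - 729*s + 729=20*s^3 - 86*s^2 - 934*s + 792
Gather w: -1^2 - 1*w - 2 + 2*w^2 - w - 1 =2*w^2 - 2*w - 4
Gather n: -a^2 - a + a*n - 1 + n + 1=-a^2 - a + n*(a + 1)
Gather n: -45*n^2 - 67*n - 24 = -45*n^2 - 67*n - 24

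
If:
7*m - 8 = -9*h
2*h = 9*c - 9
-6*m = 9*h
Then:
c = -5/27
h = -16/3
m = 8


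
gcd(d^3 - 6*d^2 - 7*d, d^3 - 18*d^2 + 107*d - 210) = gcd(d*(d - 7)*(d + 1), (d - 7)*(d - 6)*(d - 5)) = d - 7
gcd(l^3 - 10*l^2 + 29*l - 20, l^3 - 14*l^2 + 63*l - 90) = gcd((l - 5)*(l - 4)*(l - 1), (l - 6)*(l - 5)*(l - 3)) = l - 5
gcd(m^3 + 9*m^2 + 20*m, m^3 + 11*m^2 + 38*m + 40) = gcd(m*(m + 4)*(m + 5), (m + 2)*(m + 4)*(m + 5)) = m^2 + 9*m + 20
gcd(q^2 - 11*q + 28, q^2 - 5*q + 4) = q - 4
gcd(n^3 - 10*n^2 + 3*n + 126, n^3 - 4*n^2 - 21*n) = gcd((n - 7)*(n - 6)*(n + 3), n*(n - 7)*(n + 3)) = n^2 - 4*n - 21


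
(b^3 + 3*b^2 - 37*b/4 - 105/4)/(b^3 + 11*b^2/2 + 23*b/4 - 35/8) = 2*(b - 3)/(2*b - 1)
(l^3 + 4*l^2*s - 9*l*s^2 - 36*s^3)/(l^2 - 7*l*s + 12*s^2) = (-l^2 - 7*l*s - 12*s^2)/(-l + 4*s)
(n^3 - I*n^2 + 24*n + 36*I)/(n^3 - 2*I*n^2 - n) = (-n^3 + I*n^2 - 24*n - 36*I)/(n*(-n^2 + 2*I*n + 1))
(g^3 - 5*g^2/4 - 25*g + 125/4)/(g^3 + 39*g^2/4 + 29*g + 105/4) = (4*g^2 - 25*g + 25)/(4*g^2 + 19*g + 21)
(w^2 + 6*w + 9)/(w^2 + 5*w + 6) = (w + 3)/(w + 2)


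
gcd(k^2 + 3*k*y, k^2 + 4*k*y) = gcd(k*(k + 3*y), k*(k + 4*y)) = k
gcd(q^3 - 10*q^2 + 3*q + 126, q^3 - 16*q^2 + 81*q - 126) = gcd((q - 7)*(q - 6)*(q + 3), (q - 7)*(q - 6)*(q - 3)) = q^2 - 13*q + 42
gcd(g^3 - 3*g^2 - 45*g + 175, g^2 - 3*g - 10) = g - 5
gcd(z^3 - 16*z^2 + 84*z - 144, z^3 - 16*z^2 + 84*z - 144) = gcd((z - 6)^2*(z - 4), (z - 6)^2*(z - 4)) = z^3 - 16*z^2 + 84*z - 144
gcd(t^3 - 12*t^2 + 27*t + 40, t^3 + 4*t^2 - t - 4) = t + 1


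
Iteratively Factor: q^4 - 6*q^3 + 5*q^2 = (q - 5)*(q^3 - q^2) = q*(q - 5)*(q^2 - q) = q*(q - 5)*(q - 1)*(q)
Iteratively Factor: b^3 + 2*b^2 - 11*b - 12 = (b + 4)*(b^2 - 2*b - 3) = (b - 3)*(b + 4)*(b + 1)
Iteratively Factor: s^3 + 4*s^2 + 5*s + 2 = (s + 2)*(s^2 + 2*s + 1) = (s + 1)*(s + 2)*(s + 1)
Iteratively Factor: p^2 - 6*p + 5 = (p - 5)*(p - 1)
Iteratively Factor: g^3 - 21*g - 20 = (g + 4)*(g^2 - 4*g - 5) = (g - 5)*(g + 4)*(g + 1)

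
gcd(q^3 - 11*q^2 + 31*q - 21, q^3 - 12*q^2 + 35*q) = q - 7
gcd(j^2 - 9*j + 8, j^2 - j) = j - 1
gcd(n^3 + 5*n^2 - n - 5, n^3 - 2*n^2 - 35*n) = n + 5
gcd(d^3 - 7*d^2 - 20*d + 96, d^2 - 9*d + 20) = 1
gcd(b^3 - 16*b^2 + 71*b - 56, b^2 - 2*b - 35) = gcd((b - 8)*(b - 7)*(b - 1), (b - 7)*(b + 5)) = b - 7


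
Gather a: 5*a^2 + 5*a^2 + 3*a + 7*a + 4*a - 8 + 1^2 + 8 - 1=10*a^2 + 14*a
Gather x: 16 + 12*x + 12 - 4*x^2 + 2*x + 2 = -4*x^2 + 14*x + 30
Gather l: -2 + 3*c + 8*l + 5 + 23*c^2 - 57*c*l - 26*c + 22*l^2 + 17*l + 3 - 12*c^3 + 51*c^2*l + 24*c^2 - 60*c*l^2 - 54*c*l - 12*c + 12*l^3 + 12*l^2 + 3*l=-12*c^3 + 47*c^2 - 35*c + 12*l^3 + l^2*(34 - 60*c) + l*(51*c^2 - 111*c + 28) + 6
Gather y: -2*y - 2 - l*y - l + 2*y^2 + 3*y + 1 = -l + 2*y^2 + y*(1 - l) - 1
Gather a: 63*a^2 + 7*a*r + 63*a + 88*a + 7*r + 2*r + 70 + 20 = 63*a^2 + a*(7*r + 151) + 9*r + 90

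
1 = 1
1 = 1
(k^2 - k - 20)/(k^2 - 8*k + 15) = (k + 4)/(k - 3)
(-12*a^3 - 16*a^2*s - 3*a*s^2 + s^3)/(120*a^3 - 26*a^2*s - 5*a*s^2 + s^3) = (2*a^2 + 3*a*s + s^2)/(-20*a^2 + a*s + s^2)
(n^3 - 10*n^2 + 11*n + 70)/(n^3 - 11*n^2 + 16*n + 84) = (n - 5)/(n - 6)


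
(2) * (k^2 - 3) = 2*k^2 - 6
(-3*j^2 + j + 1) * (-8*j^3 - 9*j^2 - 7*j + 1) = 24*j^5 + 19*j^4 + 4*j^3 - 19*j^2 - 6*j + 1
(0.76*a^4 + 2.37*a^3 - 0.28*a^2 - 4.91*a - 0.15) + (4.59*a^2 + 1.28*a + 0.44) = 0.76*a^4 + 2.37*a^3 + 4.31*a^2 - 3.63*a + 0.29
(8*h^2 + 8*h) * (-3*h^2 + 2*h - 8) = -24*h^4 - 8*h^3 - 48*h^2 - 64*h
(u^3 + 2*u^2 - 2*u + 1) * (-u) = -u^4 - 2*u^3 + 2*u^2 - u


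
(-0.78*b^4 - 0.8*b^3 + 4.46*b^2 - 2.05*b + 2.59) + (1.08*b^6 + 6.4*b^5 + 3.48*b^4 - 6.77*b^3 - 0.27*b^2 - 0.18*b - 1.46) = 1.08*b^6 + 6.4*b^5 + 2.7*b^4 - 7.57*b^3 + 4.19*b^2 - 2.23*b + 1.13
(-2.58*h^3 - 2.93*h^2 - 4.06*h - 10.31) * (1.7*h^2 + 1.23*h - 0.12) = -4.386*h^5 - 8.1544*h^4 - 10.1963*h^3 - 22.1692*h^2 - 12.1941*h + 1.2372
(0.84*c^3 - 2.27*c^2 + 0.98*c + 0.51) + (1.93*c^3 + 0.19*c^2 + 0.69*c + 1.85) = 2.77*c^3 - 2.08*c^2 + 1.67*c + 2.36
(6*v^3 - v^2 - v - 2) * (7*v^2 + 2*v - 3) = 42*v^5 + 5*v^4 - 27*v^3 - 13*v^2 - v + 6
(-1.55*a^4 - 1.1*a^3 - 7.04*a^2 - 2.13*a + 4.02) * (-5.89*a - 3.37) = 9.1295*a^5 + 11.7025*a^4 + 45.1726*a^3 + 36.2705*a^2 - 16.4997*a - 13.5474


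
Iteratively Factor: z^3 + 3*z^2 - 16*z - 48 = (z - 4)*(z^2 + 7*z + 12) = (z - 4)*(z + 4)*(z + 3)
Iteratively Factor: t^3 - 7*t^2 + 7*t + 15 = (t - 3)*(t^2 - 4*t - 5) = (t - 3)*(t + 1)*(t - 5)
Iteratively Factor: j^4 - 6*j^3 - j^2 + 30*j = (j - 5)*(j^3 - j^2 - 6*j) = (j - 5)*(j - 3)*(j^2 + 2*j) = (j - 5)*(j - 3)*(j + 2)*(j)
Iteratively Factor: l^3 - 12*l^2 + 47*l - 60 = (l - 5)*(l^2 - 7*l + 12) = (l - 5)*(l - 4)*(l - 3)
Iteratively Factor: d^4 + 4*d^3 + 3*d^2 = (d + 1)*(d^3 + 3*d^2) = d*(d + 1)*(d^2 + 3*d) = d^2*(d + 1)*(d + 3)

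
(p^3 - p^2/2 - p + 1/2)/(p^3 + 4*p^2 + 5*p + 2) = (2*p^2 - 3*p + 1)/(2*(p^2 + 3*p + 2))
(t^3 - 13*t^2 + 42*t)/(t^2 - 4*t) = (t^2 - 13*t + 42)/(t - 4)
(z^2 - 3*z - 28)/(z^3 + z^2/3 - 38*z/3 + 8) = 3*(z - 7)/(3*z^2 - 11*z + 6)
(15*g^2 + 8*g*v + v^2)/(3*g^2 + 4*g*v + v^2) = (5*g + v)/(g + v)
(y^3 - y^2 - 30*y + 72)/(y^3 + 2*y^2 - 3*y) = (y^3 - y^2 - 30*y + 72)/(y*(y^2 + 2*y - 3))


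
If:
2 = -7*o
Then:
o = -2/7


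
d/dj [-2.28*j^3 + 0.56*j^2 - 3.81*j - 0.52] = -6.84*j^2 + 1.12*j - 3.81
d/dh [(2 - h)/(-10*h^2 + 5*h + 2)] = 2*(-5*h^2 + 20*h - 6)/(100*h^4 - 100*h^3 - 15*h^2 + 20*h + 4)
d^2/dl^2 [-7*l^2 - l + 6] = -14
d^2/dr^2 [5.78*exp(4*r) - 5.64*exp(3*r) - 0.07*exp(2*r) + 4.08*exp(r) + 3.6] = (92.48*exp(3*r) - 50.76*exp(2*r) - 0.28*exp(r) + 4.08)*exp(r)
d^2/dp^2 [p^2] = 2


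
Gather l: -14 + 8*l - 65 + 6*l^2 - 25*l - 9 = 6*l^2 - 17*l - 88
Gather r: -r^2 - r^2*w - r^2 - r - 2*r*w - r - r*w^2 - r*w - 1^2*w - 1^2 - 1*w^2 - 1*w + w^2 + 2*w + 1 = r^2*(-w - 2) + r*(-w^2 - 3*w - 2)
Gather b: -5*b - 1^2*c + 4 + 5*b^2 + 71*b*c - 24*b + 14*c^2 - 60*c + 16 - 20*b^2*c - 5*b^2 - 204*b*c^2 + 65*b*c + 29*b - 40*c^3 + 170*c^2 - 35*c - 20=-20*b^2*c + b*(-204*c^2 + 136*c) - 40*c^3 + 184*c^2 - 96*c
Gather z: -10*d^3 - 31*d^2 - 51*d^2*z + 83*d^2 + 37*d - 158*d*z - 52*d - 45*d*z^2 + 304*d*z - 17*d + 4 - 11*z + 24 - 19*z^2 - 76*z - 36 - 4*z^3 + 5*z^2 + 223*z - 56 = -10*d^3 + 52*d^2 - 32*d - 4*z^3 + z^2*(-45*d - 14) + z*(-51*d^2 + 146*d + 136) - 64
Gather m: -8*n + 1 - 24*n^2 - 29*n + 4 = -24*n^2 - 37*n + 5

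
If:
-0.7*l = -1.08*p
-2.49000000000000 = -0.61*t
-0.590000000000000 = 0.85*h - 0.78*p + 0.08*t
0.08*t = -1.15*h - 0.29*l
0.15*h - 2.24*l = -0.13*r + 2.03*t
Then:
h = -0.52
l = 0.94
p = 0.61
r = 80.50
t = 4.08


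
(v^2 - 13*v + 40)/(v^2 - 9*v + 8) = (v - 5)/(v - 1)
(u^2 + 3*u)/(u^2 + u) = (u + 3)/(u + 1)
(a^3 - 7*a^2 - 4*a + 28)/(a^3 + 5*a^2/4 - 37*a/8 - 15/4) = 8*(a^2 - 5*a - 14)/(8*a^2 + 26*a + 15)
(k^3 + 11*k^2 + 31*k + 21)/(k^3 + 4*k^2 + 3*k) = (k + 7)/k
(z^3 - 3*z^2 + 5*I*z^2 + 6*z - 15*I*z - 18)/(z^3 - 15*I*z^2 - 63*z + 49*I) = (z^2 + z*(-3 + 6*I) - 18*I)/(z^2 - 14*I*z - 49)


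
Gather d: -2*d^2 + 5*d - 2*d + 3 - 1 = -2*d^2 + 3*d + 2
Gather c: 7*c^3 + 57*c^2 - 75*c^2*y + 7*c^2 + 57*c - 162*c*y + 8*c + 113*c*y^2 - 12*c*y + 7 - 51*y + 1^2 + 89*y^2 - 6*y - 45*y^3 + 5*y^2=7*c^3 + c^2*(64 - 75*y) + c*(113*y^2 - 174*y + 65) - 45*y^3 + 94*y^2 - 57*y + 8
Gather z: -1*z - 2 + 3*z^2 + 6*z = 3*z^2 + 5*z - 2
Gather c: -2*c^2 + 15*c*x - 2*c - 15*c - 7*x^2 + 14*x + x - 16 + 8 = -2*c^2 + c*(15*x - 17) - 7*x^2 + 15*x - 8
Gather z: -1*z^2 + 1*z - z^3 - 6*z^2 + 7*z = -z^3 - 7*z^2 + 8*z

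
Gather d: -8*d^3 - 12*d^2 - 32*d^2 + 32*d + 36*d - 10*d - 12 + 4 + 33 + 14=-8*d^3 - 44*d^2 + 58*d + 39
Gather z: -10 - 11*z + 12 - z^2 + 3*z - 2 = -z^2 - 8*z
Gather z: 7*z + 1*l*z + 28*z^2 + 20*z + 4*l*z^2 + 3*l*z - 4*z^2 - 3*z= z^2*(4*l + 24) + z*(4*l + 24)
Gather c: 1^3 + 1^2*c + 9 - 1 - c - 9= 0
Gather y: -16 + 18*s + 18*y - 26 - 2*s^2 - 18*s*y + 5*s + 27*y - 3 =-2*s^2 + 23*s + y*(45 - 18*s) - 45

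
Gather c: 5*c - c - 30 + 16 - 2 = 4*c - 16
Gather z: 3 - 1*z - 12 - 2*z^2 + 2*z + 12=-2*z^2 + z + 3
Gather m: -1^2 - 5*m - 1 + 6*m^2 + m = 6*m^2 - 4*m - 2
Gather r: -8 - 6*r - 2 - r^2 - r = -r^2 - 7*r - 10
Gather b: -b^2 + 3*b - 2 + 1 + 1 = -b^2 + 3*b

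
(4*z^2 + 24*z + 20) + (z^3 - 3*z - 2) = z^3 + 4*z^2 + 21*z + 18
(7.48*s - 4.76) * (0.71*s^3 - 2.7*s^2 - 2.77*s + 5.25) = 5.3108*s^4 - 23.5756*s^3 - 7.8676*s^2 + 52.4552*s - 24.99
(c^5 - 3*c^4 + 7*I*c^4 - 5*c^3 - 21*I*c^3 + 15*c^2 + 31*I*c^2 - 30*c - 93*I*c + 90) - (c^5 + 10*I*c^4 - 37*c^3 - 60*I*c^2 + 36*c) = -3*c^4 - 3*I*c^4 + 32*c^3 - 21*I*c^3 + 15*c^2 + 91*I*c^2 - 66*c - 93*I*c + 90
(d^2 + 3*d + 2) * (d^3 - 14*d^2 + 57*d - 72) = d^5 - 11*d^4 + 17*d^3 + 71*d^2 - 102*d - 144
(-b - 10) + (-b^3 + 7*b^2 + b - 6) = -b^3 + 7*b^2 - 16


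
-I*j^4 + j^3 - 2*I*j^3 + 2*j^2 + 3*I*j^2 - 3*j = j*(j - 1)*(j + 3)*(-I*j + 1)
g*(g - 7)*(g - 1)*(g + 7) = g^4 - g^3 - 49*g^2 + 49*g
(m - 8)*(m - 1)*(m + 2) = m^3 - 7*m^2 - 10*m + 16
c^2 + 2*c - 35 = (c - 5)*(c + 7)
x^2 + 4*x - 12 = (x - 2)*(x + 6)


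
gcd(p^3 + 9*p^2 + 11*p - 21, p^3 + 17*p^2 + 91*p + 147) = p^2 + 10*p + 21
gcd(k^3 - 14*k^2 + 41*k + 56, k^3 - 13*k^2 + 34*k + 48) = k^2 - 7*k - 8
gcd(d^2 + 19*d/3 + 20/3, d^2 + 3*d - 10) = d + 5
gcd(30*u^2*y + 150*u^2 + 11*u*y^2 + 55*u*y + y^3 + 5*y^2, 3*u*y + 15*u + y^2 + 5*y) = y + 5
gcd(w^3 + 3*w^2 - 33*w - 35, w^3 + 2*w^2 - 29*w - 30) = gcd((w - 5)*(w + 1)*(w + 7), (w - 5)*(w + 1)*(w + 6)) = w^2 - 4*w - 5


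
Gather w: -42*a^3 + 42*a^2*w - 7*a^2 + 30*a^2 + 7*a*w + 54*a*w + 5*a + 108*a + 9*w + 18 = -42*a^3 + 23*a^2 + 113*a + w*(42*a^2 + 61*a + 9) + 18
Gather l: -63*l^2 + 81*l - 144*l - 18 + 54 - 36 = -63*l^2 - 63*l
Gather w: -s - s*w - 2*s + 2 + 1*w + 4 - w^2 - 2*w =-3*s - w^2 + w*(-s - 1) + 6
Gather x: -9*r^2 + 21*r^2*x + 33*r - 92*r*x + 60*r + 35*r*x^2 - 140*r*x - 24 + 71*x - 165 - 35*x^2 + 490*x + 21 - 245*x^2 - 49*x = -9*r^2 + 93*r + x^2*(35*r - 280) + x*(21*r^2 - 232*r + 512) - 168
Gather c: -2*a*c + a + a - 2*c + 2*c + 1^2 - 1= -2*a*c + 2*a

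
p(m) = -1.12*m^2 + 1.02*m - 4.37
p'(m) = 1.02 - 2.24*m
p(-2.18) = -11.92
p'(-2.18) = 5.90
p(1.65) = -5.74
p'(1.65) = -2.68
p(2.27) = -7.83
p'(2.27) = -4.06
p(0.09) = -4.29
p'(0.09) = 0.82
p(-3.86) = -24.99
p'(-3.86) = 9.67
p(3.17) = -12.39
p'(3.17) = -6.08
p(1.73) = -5.96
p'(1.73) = -2.86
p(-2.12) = -11.57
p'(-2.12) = 5.77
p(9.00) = -85.91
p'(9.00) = -19.14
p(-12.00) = -177.89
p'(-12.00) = 27.90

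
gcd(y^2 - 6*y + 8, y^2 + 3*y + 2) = 1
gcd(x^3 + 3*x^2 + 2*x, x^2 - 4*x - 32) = 1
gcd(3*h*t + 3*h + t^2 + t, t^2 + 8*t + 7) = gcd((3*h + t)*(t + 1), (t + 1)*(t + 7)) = t + 1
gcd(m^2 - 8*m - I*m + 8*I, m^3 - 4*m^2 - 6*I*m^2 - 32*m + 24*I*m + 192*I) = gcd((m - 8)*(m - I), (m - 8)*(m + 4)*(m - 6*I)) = m - 8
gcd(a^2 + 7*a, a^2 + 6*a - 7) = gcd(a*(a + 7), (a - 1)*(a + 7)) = a + 7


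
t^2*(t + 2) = t^3 + 2*t^2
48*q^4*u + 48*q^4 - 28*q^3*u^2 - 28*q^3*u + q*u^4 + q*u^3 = (-4*q + u)*(-2*q + u)*(6*q + u)*(q*u + q)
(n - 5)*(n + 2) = n^2 - 3*n - 10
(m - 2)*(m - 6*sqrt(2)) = m^2 - 6*sqrt(2)*m - 2*m + 12*sqrt(2)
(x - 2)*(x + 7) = x^2 + 5*x - 14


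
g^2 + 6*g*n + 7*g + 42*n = (g + 7)*(g + 6*n)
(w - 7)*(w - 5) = w^2 - 12*w + 35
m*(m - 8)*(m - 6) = m^3 - 14*m^2 + 48*m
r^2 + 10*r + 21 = (r + 3)*(r + 7)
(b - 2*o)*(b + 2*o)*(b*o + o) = b^3*o + b^2*o - 4*b*o^3 - 4*o^3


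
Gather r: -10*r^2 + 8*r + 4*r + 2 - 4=-10*r^2 + 12*r - 2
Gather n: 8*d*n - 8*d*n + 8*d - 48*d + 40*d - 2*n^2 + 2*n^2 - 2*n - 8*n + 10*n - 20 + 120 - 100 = 0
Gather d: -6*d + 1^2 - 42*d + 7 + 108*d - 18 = 60*d - 10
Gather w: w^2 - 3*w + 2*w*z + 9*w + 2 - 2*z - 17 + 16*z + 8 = w^2 + w*(2*z + 6) + 14*z - 7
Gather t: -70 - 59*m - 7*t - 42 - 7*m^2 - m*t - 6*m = -7*m^2 - 65*m + t*(-m - 7) - 112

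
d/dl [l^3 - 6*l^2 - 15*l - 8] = 3*l^2 - 12*l - 15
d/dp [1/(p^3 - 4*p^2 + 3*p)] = (-3*p^2 + 8*p - 3)/(p^2*(p^2 - 4*p + 3)^2)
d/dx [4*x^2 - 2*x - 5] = 8*x - 2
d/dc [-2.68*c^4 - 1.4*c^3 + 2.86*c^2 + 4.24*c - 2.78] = -10.72*c^3 - 4.2*c^2 + 5.72*c + 4.24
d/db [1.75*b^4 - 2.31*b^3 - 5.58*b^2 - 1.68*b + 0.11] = 7.0*b^3 - 6.93*b^2 - 11.16*b - 1.68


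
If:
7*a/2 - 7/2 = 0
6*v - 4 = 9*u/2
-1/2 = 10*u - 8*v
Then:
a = 1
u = 29/24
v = 151/96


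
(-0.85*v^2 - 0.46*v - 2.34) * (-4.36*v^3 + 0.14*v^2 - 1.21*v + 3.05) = 3.706*v^5 + 1.8866*v^4 + 11.1665*v^3 - 2.3635*v^2 + 1.4284*v - 7.137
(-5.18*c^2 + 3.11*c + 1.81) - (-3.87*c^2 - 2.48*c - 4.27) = -1.31*c^2 + 5.59*c + 6.08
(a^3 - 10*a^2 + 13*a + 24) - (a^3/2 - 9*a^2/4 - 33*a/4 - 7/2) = a^3/2 - 31*a^2/4 + 85*a/4 + 55/2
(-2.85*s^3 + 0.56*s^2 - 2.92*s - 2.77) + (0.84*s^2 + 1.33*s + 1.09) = -2.85*s^3 + 1.4*s^2 - 1.59*s - 1.68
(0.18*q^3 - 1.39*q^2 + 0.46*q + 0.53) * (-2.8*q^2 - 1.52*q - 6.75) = -0.504*q^5 + 3.6184*q^4 - 0.3902*q^3 + 7.1993*q^2 - 3.9106*q - 3.5775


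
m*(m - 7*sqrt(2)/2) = m^2 - 7*sqrt(2)*m/2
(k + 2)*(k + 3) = k^2 + 5*k + 6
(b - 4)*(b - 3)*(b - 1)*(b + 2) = b^4 - 6*b^3 + 3*b^2 + 26*b - 24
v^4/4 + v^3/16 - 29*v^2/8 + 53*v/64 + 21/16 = (v/4 + 1)*(v - 7/2)*(v - 3/4)*(v + 1/2)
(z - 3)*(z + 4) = z^2 + z - 12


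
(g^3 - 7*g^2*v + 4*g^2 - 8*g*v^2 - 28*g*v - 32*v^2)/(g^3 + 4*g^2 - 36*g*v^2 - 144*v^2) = (-g^2 + 7*g*v + 8*v^2)/(-g^2 + 36*v^2)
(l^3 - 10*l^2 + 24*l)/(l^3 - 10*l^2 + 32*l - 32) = l*(l - 6)/(l^2 - 6*l + 8)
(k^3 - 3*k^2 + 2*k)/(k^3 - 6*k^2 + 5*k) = (k - 2)/(k - 5)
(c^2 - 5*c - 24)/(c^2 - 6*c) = (c^2 - 5*c - 24)/(c*(c - 6))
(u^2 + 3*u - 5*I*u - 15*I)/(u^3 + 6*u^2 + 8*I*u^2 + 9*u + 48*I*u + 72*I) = (u - 5*I)/(u^2 + u*(3 + 8*I) + 24*I)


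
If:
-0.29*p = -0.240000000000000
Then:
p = 0.83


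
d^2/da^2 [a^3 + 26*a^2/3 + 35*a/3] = 6*a + 52/3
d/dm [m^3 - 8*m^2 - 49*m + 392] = 3*m^2 - 16*m - 49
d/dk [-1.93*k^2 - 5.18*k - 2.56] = -3.86*k - 5.18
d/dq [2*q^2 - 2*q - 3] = 4*q - 2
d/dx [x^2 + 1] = 2*x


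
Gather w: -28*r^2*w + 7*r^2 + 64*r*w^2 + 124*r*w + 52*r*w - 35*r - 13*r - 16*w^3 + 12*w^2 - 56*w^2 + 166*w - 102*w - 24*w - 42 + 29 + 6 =7*r^2 - 48*r - 16*w^3 + w^2*(64*r - 44) + w*(-28*r^2 + 176*r + 40) - 7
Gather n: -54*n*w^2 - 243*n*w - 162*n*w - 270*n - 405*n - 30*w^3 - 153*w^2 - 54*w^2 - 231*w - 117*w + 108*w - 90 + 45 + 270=n*(-54*w^2 - 405*w - 675) - 30*w^3 - 207*w^2 - 240*w + 225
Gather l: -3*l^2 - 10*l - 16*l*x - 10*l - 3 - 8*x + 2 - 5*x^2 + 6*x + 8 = -3*l^2 + l*(-16*x - 20) - 5*x^2 - 2*x + 7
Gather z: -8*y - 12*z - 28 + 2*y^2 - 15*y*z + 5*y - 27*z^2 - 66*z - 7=2*y^2 - 3*y - 27*z^2 + z*(-15*y - 78) - 35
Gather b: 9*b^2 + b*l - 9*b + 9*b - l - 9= 9*b^2 + b*l - l - 9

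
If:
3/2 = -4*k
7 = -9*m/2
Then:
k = -3/8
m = -14/9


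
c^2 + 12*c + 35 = (c + 5)*(c + 7)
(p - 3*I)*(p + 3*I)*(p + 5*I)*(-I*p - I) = -I*p^4 + 5*p^3 - I*p^3 + 5*p^2 - 9*I*p^2 + 45*p - 9*I*p + 45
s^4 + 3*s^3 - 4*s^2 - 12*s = s*(s - 2)*(s + 2)*(s + 3)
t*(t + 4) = t^2 + 4*t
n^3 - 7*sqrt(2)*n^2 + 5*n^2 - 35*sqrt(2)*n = n*(n + 5)*(n - 7*sqrt(2))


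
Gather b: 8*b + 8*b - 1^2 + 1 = 16*b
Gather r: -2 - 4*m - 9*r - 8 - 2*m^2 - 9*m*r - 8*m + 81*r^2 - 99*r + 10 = -2*m^2 - 12*m + 81*r^2 + r*(-9*m - 108)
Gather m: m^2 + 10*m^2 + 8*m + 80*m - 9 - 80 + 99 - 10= 11*m^2 + 88*m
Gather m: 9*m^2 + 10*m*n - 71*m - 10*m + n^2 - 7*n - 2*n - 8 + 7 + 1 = 9*m^2 + m*(10*n - 81) + n^2 - 9*n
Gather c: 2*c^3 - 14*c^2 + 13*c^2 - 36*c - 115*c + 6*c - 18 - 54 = 2*c^3 - c^2 - 145*c - 72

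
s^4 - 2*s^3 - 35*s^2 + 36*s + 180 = (s - 6)*(s - 3)*(s + 2)*(s + 5)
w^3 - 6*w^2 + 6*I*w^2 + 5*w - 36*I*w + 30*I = (w - 5)*(w - 1)*(w + 6*I)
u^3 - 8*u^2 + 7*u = u*(u - 7)*(u - 1)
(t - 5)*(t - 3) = t^2 - 8*t + 15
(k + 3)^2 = k^2 + 6*k + 9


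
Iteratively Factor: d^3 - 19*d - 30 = (d + 2)*(d^2 - 2*d - 15) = (d + 2)*(d + 3)*(d - 5)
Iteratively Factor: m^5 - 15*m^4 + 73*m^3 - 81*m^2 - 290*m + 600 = (m + 2)*(m^4 - 17*m^3 + 107*m^2 - 295*m + 300) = (m - 3)*(m + 2)*(m^3 - 14*m^2 + 65*m - 100) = (m - 4)*(m - 3)*(m + 2)*(m^2 - 10*m + 25) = (m - 5)*(m - 4)*(m - 3)*(m + 2)*(m - 5)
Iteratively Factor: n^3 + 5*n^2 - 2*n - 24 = (n + 3)*(n^2 + 2*n - 8) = (n + 3)*(n + 4)*(n - 2)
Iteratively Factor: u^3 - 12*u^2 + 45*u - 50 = (u - 5)*(u^2 - 7*u + 10) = (u - 5)^2*(u - 2)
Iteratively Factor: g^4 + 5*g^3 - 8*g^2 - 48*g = (g - 3)*(g^3 + 8*g^2 + 16*g) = (g - 3)*(g + 4)*(g^2 + 4*g) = (g - 3)*(g + 4)^2*(g)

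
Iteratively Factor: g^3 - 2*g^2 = (g)*(g^2 - 2*g) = g^2*(g - 2)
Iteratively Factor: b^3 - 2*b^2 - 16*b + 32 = (b - 4)*(b^2 + 2*b - 8) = (b - 4)*(b - 2)*(b + 4)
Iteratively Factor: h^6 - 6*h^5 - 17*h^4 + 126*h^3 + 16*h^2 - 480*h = (h + 4)*(h^5 - 10*h^4 + 23*h^3 + 34*h^2 - 120*h) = h*(h + 4)*(h^4 - 10*h^3 + 23*h^2 + 34*h - 120) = h*(h - 3)*(h + 4)*(h^3 - 7*h^2 + 2*h + 40) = h*(h - 4)*(h - 3)*(h + 4)*(h^2 - 3*h - 10) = h*(h - 5)*(h - 4)*(h - 3)*(h + 4)*(h + 2)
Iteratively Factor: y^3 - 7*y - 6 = (y + 1)*(y^2 - y - 6) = (y + 1)*(y + 2)*(y - 3)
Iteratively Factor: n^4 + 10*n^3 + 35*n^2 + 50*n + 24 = (n + 1)*(n^3 + 9*n^2 + 26*n + 24) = (n + 1)*(n + 2)*(n^2 + 7*n + 12) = (n + 1)*(n + 2)*(n + 4)*(n + 3)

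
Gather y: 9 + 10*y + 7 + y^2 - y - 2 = y^2 + 9*y + 14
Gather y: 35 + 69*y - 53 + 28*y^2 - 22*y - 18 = 28*y^2 + 47*y - 36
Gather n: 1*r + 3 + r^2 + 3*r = r^2 + 4*r + 3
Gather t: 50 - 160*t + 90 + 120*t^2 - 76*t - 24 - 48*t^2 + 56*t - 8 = 72*t^2 - 180*t + 108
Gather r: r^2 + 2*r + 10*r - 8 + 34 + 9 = r^2 + 12*r + 35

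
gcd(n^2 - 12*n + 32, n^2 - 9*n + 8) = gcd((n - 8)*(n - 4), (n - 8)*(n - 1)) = n - 8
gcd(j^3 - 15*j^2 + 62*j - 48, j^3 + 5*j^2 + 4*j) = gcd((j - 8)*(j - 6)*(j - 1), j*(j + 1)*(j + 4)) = 1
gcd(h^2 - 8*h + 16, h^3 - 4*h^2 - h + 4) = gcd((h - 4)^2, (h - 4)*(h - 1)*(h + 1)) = h - 4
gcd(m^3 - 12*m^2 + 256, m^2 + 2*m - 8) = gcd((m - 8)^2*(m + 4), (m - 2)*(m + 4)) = m + 4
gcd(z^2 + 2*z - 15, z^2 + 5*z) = z + 5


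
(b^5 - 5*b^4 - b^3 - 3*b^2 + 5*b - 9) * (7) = 7*b^5 - 35*b^4 - 7*b^3 - 21*b^2 + 35*b - 63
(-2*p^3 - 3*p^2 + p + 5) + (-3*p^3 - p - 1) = -5*p^3 - 3*p^2 + 4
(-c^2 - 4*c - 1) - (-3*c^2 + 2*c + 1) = 2*c^2 - 6*c - 2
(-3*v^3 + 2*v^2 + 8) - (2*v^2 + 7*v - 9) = -3*v^3 - 7*v + 17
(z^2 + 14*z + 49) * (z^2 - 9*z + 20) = z^4 + 5*z^3 - 57*z^2 - 161*z + 980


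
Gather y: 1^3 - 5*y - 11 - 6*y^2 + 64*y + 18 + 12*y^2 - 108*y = 6*y^2 - 49*y + 8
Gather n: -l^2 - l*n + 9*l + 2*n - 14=-l^2 + 9*l + n*(2 - l) - 14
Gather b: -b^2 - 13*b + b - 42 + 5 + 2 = -b^2 - 12*b - 35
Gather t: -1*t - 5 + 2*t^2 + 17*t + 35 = 2*t^2 + 16*t + 30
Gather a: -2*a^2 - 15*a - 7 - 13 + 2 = -2*a^2 - 15*a - 18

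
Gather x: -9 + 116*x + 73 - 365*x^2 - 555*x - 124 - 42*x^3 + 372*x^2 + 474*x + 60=-42*x^3 + 7*x^2 + 35*x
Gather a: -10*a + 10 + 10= 20 - 10*a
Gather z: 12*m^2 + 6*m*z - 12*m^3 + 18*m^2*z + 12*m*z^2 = -12*m^3 + 12*m^2 + 12*m*z^2 + z*(18*m^2 + 6*m)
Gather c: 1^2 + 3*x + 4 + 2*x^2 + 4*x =2*x^2 + 7*x + 5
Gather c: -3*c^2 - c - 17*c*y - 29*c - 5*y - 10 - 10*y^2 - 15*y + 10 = -3*c^2 + c*(-17*y - 30) - 10*y^2 - 20*y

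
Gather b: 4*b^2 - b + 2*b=4*b^2 + b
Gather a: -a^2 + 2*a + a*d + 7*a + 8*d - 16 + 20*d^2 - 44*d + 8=-a^2 + a*(d + 9) + 20*d^2 - 36*d - 8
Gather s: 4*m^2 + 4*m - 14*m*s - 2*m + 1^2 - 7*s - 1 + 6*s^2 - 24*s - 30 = 4*m^2 + 2*m + 6*s^2 + s*(-14*m - 31) - 30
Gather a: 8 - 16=-8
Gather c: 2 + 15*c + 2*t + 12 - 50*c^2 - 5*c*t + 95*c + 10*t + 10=-50*c^2 + c*(110 - 5*t) + 12*t + 24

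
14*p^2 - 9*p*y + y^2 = (-7*p + y)*(-2*p + y)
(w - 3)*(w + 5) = w^2 + 2*w - 15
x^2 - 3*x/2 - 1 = (x - 2)*(x + 1/2)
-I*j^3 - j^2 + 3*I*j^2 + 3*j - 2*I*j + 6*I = (j - 3)*(j - 2*I)*(-I*j + 1)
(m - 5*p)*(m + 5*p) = m^2 - 25*p^2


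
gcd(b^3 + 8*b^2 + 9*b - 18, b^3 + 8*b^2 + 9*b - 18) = b^3 + 8*b^2 + 9*b - 18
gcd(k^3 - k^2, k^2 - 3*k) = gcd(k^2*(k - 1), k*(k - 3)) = k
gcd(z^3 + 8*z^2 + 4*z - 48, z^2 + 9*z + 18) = z + 6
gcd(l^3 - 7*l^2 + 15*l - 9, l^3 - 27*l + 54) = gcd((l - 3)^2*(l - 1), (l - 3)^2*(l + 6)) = l^2 - 6*l + 9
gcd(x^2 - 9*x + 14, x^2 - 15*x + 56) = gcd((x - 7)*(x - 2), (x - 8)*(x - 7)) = x - 7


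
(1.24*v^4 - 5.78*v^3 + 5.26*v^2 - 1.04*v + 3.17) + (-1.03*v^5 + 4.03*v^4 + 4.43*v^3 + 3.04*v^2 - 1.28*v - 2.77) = -1.03*v^5 + 5.27*v^4 - 1.35*v^3 + 8.3*v^2 - 2.32*v + 0.4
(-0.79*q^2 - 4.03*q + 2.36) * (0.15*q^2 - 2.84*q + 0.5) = -0.1185*q^4 + 1.6391*q^3 + 11.4042*q^2 - 8.7174*q + 1.18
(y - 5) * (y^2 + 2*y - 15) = y^3 - 3*y^2 - 25*y + 75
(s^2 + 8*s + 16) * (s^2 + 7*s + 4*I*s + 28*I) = s^4 + 15*s^3 + 4*I*s^3 + 72*s^2 + 60*I*s^2 + 112*s + 288*I*s + 448*I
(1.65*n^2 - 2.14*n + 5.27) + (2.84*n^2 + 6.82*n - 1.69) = 4.49*n^2 + 4.68*n + 3.58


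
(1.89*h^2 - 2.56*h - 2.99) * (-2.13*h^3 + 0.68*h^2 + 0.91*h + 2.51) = -4.0257*h^5 + 6.738*h^4 + 6.3478*h^3 + 0.381099999999999*h^2 - 9.1465*h - 7.5049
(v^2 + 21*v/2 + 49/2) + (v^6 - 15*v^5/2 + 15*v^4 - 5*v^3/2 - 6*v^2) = v^6 - 15*v^5/2 + 15*v^4 - 5*v^3/2 - 5*v^2 + 21*v/2 + 49/2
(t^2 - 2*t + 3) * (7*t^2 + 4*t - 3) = 7*t^4 - 10*t^3 + 10*t^2 + 18*t - 9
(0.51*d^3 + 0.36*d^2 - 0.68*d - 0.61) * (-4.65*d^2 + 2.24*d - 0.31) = -2.3715*d^5 - 0.5316*d^4 + 3.8103*d^3 + 1.2017*d^2 - 1.1556*d + 0.1891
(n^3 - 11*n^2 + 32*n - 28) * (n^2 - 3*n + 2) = n^5 - 14*n^4 + 67*n^3 - 146*n^2 + 148*n - 56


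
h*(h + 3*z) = h^2 + 3*h*z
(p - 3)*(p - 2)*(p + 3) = p^3 - 2*p^2 - 9*p + 18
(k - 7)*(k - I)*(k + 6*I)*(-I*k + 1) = -I*k^4 + 6*k^3 + 7*I*k^3 - 42*k^2 - I*k^2 + 6*k + 7*I*k - 42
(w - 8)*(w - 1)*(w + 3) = w^3 - 6*w^2 - 19*w + 24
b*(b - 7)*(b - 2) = b^3 - 9*b^2 + 14*b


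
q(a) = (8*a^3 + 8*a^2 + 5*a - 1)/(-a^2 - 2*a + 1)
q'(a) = (2*a + 2)*(8*a^3 + 8*a^2 + 5*a - 1)/(-a^2 - 2*a + 1)^2 + (24*a^2 + 16*a + 5)/(-a^2 - 2*a + 1)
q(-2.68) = 134.89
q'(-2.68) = 387.55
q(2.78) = -20.07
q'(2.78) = -6.77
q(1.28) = -11.03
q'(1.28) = -4.53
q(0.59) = -12.08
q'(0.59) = 29.56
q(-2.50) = 354.00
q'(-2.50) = 3788.00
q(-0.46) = -1.40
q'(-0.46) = 0.71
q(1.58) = -12.55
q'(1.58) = -5.47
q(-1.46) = -9.03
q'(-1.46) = 22.98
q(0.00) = -1.00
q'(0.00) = 3.00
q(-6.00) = 63.96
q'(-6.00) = -5.80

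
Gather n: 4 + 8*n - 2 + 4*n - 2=12*n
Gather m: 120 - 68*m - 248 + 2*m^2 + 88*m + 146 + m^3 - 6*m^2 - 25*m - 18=m^3 - 4*m^2 - 5*m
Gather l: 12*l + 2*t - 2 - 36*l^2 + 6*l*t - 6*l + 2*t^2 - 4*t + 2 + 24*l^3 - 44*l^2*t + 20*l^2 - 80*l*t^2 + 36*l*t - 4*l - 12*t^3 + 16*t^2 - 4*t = 24*l^3 + l^2*(-44*t - 16) + l*(-80*t^2 + 42*t + 2) - 12*t^3 + 18*t^2 - 6*t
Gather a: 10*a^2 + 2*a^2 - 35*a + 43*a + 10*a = 12*a^2 + 18*a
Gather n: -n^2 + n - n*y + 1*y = -n^2 + n*(1 - y) + y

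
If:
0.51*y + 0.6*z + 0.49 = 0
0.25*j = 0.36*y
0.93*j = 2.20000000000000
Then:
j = 2.37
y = 1.64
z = -2.21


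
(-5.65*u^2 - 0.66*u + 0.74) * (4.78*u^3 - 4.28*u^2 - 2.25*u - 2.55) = -27.007*u^5 + 21.0272*u^4 + 19.0745*u^3 + 12.7253*u^2 + 0.018*u - 1.887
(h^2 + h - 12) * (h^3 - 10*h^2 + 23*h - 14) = h^5 - 9*h^4 + h^3 + 129*h^2 - 290*h + 168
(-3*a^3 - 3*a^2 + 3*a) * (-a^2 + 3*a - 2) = 3*a^5 - 6*a^4 - 6*a^3 + 15*a^2 - 6*a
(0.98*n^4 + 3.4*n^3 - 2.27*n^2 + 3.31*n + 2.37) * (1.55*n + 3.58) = 1.519*n^5 + 8.7784*n^4 + 8.6535*n^3 - 2.9961*n^2 + 15.5233*n + 8.4846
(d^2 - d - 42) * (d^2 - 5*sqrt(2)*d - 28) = d^4 - 5*sqrt(2)*d^3 - d^3 - 70*d^2 + 5*sqrt(2)*d^2 + 28*d + 210*sqrt(2)*d + 1176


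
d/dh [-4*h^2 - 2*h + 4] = -8*h - 2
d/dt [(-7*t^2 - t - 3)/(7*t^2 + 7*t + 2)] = (-42*t^2 + 14*t + 19)/(49*t^4 + 98*t^3 + 77*t^2 + 28*t + 4)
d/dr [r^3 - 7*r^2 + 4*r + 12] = 3*r^2 - 14*r + 4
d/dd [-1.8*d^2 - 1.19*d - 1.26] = -3.6*d - 1.19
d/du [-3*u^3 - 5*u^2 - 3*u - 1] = -9*u^2 - 10*u - 3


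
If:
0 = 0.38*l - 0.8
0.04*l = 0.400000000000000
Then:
No Solution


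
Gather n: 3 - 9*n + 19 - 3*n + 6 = 28 - 12*n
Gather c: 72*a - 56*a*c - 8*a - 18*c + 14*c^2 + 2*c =64*a + 14*c^2 + c*(-56*a - 16)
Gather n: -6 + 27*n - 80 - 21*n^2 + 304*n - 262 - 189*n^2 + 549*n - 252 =-210*n^2 + 880*n - 600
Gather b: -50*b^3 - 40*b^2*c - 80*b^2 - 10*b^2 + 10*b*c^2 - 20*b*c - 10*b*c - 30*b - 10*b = -50*b^3 + b^2*(-40*c - 90) + b*(10*c^2 - 30*c - 40)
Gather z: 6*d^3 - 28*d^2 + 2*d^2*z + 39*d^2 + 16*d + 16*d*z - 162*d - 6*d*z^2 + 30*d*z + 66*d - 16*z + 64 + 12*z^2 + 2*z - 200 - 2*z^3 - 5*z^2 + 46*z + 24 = 6*d^3 + 11*d^2 - 80*d - 2*z^3 + z^2*(7 - 6*d) + z*(2*d^2 + 46*d + 32) - 112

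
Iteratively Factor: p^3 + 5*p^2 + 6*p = (p + 3)*(p^2 + 2*p) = (p + 2)*(p + 3)*(p)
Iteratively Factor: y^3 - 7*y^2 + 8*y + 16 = (y - 4)*(y^2 - 3*y - 4) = (y - 4)*(y + 1)*(y - 4)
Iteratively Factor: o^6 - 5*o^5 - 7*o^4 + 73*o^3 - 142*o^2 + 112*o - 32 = (o - 2)*(o^5 - 3*o^4 - 13*o^3 + 47*o^2 - 48*o + 16) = (o - 2)*(o + 4)*(o^4 - 7*o^3 + 15*o^2 - 13*o + 4) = (o - 2)*(o - 1)*(o + 4)*(o^3 - 6*o^2 + 9*o - 4) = (o - 2)*(o - 1)^2*(o + 4)*(o^2 - 5*o + 4) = (o - 2)*(o - 1)^3*(o + 4)*(o - 4)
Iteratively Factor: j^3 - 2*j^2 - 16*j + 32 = (j - 2)*(j^2 - 16) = (j - 4)*(j - 2)*(j + 4)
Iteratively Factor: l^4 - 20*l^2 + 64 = (l - 4)*(l^3 + 4*l^2 - 4*l - 16) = (l - 4)*(l - 2)*(l^2 + 6*l + 8) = (l - 4)*(l - 2)*(l + 4)*(l + 2)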